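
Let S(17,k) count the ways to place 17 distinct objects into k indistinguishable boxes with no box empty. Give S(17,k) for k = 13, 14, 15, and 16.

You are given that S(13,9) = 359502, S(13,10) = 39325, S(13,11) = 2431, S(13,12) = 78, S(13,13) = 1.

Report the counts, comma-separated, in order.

i=14: T(14,10)=359502+10·39325=752752 | T(14,11)=39325+11·2431=66066 | T(14,12)=2431+12·78=3367 | T(14,13)=78+13·1=91 | T(14,14)=1+14·0=1
i=15: T(15,11)=752752+11·66066=1479478 | T(15,12)=66066+12·3367=106470 | T(15,13)=3367+13·91=4550 | T(15,14)=91+14·1=105 | T(15,15)=1+15·0=1
i=16: T(16,12)=1479478+12·106470=2757118 | T(16,13)=106470+13·4550=165620 | T(16,14)=4550+14·105=6020 | T(16,15)=105+15·1=120 | T(16,16)=1+16·0=1
i=17: T(17,13)=2757118+13·165620=4910178 | T(17,14)=165620+14·6020=249900 | T(17,15)=6020+15·120=7820 | T(17,16)=120+16·1=136
Read S(17,13) = 4910178, S(17,14) = 249900, S(17,15) = 7820, S(17,16) = 136.

4910178, 249900, 7820, 136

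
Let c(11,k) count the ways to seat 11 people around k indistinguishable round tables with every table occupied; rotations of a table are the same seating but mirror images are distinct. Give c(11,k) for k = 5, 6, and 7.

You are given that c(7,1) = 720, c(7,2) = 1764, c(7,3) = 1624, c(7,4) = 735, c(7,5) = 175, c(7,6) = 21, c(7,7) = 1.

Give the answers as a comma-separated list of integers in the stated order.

3416930, 902055, 157773

row 8: T[8][2]=7·1764+720=13068  T[8][3]=7·1624+1764=13132  T[8][4]=7·735+1624=6769  T[8][5]=7·175+735=1960  T[8][6]=7·21+175=322  T[8][7]=7·1+21=28
row 9: T[9][3]=8·13132+13068=118124  T[9][4]=8·6769+13132=67284  T[9][5]=8·1960+6769=22449  T[9][6]=8·322+1960=4536  T[9][7]=8·28+322=546
row 10: T[10][4]=9·67284+118124=723680  T[10][5]=9·22449+67284=269325  T[10][6]=9·4536+22449=63273  T[10][7]=9·546+4536=9450
row 11: T[11][5]=10·269325+723680=3416930  T[11][6]=10·63273+269325=902055  T[11][7]=10·9450+63273=157773
Read c(11,5) = 3416930, c(11,6) = 902055, c(11,7) = 157773.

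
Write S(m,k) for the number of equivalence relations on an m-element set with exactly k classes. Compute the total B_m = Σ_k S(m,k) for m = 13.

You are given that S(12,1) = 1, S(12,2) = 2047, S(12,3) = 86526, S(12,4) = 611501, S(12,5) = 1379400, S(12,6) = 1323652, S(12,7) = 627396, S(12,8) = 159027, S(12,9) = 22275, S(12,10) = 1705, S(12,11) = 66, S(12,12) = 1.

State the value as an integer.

27644437

r13: T_13,1=1×1+0=1; T_13,2=2×2047+1=4095; T_13,3=3×86526+2047=261625; T_13,4=4×611501+86526=2532530; T_13,5=5×1379400+611501=7508501; T_13,6=6×1323652+1379400=9321312; T_13,7=7×627396+1323652=5715424; T_13,8=8×159027+627396=1899612; T_13,9=9×22275+159027=359502; T_13,10=10×1705+22275=39325; T_13,11=11×66+1705=2431; T_13,12=12×1+66=78; T_13,13=13×0+1=1
B_13 = ΣS(13,k) = 1+4095+261625+2532530+7508501+9321312+5715424+1899612+359502+39325+2431+78+1 = 27644437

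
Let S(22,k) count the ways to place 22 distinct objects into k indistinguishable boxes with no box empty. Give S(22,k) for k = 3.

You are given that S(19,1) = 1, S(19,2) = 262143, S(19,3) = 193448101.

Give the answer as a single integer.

5228079450

[20] T[20,1]:1*1+0=1 · T[20,2]:2*262143+1=524287 · T[20,3]:3*193448101+262143=580606446
[21] T[21,2]:2*524287+1=1048575 · T[21,3]:3*580606446+524287=1742343625
[22] T[22,3]:3*1742343625+1048575=5228079450
Read S(22,3) = 5228079450.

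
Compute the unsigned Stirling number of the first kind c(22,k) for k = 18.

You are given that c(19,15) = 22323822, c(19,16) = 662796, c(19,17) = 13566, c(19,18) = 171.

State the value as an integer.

row 20: T[20][16]=19·662796+22323822=34916946  T[20][17]=19·13566+662796=920550  T[20][18]=19·171+13566=16815
row 21: T[21][17]=20·920550+34916946=53327946  T[21][18]=20·16815+920550=1256850
row 22: T[22][18]=21·1256850+53327946=79721796
Read c(22,18) = 79721796.

79721796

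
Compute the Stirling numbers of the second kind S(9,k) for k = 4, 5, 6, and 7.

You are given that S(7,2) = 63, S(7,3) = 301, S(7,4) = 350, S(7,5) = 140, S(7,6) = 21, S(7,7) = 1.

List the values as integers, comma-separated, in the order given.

7770, 6951, 2646, 462

r8: T_8,3=3×301+63=966; T_8,4=4×350+301=1701; T_8,5=5×140+350=1050; T_8,6=6×21+140=266; T_8,7=7×1+21=28
r9: T_9,4=4×1701+966=7770; T_9,5=5×1050+1701=6951; T_9,6=6×266+1050=2646; T_9,7=7×28+266=462
Read S(9,4) = 7770, S(9,5) = 6951, S(9,6) = 2646, S(9,7) = 462.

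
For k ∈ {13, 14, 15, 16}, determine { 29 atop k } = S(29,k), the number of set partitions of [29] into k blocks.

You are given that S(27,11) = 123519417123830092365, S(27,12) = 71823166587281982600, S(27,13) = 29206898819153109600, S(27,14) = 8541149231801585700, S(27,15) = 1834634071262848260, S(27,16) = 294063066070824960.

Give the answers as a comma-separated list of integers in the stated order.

6855064482242755179765, 2534474684137526739000, 689692892575539953400, 140694950355081071520

row 28: T[28][12]=12·71823166587281982600+123519417123830092365=985397416171213883565  T[28][13]=13·29206898819153109600+71823166587281982600=451512851236272407400  T[28][14]=14·8541149231801585700+29206898819153109600=148782988064375309400  T[28][15]=15·1834634071262848260+8541149231801585700=36060660300744309600  T[28][16]=16·294063066070824960+1834634071262848260=6539643128396047620
row 29: T[29][13]=13·451512851236272407400+985397416171213883565=6855064482242755179765  T[29][14]=14·148782988064375309400+451512851236272407400=2534474684137526739000  T[29][15]=15·36060660300744309600+148782988064375309400=689692892575539953400  T[29][16]=16·6539643128396047620+36060660300744309600=140694950355081071520
Read S(29,13) = 6855064482242755179765, S(29,14) = 2534474684137526739000, S(29,15) = 689692892575539953400, S(29,16) = 140694950355081071520.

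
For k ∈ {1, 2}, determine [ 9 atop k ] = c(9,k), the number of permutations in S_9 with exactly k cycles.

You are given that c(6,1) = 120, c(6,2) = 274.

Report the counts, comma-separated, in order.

@7  (7,1):120·6+0→720, (7,2):274·6+120→1764
@8  (8,1):720·7+0→5040, (8,2):1764·7+720→13068
@9  (9,1):5040·8+0→40320, (9,2):13068·8+5040→109584
Read c(9,1) = 40320, c(9,2) = 109584.

40320, 109584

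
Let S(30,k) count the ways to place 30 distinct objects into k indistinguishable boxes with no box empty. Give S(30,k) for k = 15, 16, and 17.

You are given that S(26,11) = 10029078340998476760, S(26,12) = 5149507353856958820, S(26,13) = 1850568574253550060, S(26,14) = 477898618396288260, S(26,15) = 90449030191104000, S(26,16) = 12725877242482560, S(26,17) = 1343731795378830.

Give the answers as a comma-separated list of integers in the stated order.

i=27: T(27,12)=10029078340998476760+12·5149507353856958820=71823166587281982600 | T(27,13)=5149507353856958820+13·1850568574253550060=29206898819153109600 | T(27,14)=1850568574253550060+14·477898618396288260=8541149231801585700 | T(27,15)=477898618396288260+15·90449030191104000=1834634071262848260 | T(27,16)=90449030191104000+16·12725877242482560=294063066070824960 | T(27,17)=12725877242482560+17·1343731795378830=35569317763922670
i=28: T(28,13)=71823166587281982600+13·29206898819153109600=451512851236272407400 | T(28,14)=29206898819153109600+14·8541149231801585700=148782988064375309400 | T(28,15)=8541149231801585700+15·1834634071262848260=36060660300744309600 | T(28,16)=1834634071262848260+16·294063066070824960=6539643128396047620 | T(28,17)=294063066070824960+17·35569317763922670=898741468057510350
i=29: T(29,14)=451512851236272407400+14·148782988064375309400=2534474684137526739000 | T(29,15)=148782988064375309400+15·36060660300744309600=689692892575539953400 | T(29,16)=36060660300744309600+16·6539643128396047620=140694950355081071520 | T(29,17)=6539643128396047620+17·898741468057510350=21818248085373723570
i=30: T(30,15)=2534474684137526739000+15·689692892575539953400=12879868072770626040000 | T(30,16)=689692892575539953400+16·140694950355081071520=2940812098256837097720 | T(30,17)=140694950355081071520+17·21818248085373723570=511605167806434372210
Read S(30,15) = 12879868072770626040000, S(30,16) = 2940812098256837097720, S(30,17) = 511605167806434372210.

12879868072770626040000, 2940812098256837097720, 511605167806434372210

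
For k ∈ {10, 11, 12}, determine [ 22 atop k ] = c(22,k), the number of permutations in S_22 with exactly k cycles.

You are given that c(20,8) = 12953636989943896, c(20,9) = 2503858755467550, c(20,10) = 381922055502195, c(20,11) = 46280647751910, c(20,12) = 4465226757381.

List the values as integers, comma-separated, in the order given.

[21] T[21,9]:20*2503858755467550+12953636989943896=63030812099294896 · T[21,10]:20*381922055502195+2503858755467550=10142299865511450 · T[21,11]:20*46280647751910+381922055502195=1307535010540395 · T[21,12]:20*4465226757381+46280647751910=135585182899530
[22] T[22,10]:21*10142299865511450+63030812099294896=276019109275035346 · T[22,11]:21*1307535010540395+10142299865511450=37600535086859745 · T[22,12]:21*135585182899530+1307535010540395=4154823851430525
Read c(22,10) = 276019109275035346, c(22,11) = 37600535086859745, c(22,12) = 4154823851430525.

276019109275035346, 37600535086859745, 4154823851430525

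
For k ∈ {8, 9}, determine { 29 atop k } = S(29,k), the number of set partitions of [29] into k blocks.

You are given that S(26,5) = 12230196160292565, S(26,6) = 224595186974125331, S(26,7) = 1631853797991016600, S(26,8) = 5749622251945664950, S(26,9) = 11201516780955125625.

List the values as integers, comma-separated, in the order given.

3224318613979279184316, 9452962848327254398506

@27  (27,6):224595186974125331·6+12230196160292565→1359801318005044551, (27,7):1631853797991016600·7+224595186974125331→11647571772911241531, (27,8):5749622251945664950·8+1631853797991016600→47628831813556336200, (27,9):11201516780955125625·9+5749622251945664950→106563273280541795575
@28  (28,7):11647571772911241531·7+1359801318005044551→82892803728383735268, (28,8):47628831813556336200·8+11647571772911241531→392678226281361931131, (28,9):106563273280541795575·9+47628831813556336200→1006698291338432496375
@29  (29,8):392678226281361931131·8+82892803728383735268→3224318613979279184316, (29,9):1006698291338432496375·9+392678226281361931131→9452962848327254398506
Read S(29,8) = 3224318613979279184316, S(29,9) = 9452962848327254398506.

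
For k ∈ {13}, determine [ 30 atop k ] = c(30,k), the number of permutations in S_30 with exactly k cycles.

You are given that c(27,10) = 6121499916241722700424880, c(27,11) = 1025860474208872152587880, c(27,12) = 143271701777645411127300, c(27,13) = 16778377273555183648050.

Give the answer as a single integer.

796974693974455191377937300

row 28: T[28][11]=27·1025860474208872152587880+6121499916241722700424880=33819732719881270820297640  T[28][12]=27·143271701777645411127300+1025860474208872152587880=4894196422205298253024980  T[28][13]=27·16778377273555183648050+143271701777645411127300=596287888163635369624650
row 29: T[29][12]=28·4894196422205298253024980+33819732719881270820297640=170857232541629621904997080  T[29][13]=28·596287888163635369624650+4894196422205298253024980=21590257290787088602515180
row 30: T[30][13]=29·21590257290787088602515180+170857232541629621904997080=796974693974455191377937300
Read c(30,13) = 796974693974455191377937300.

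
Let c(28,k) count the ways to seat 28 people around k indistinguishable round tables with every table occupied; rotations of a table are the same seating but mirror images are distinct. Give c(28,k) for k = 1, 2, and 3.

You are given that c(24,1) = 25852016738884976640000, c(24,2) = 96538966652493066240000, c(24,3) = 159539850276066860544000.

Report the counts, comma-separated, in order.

10888869450418352160768000000, 42373564558110787183902720000, 73689668464006010184007680000

i=25: T(25,1)=0+24·25852016738884976640000=620448401733239439360000 | T(25,2)=25852016738884976640000+24·96538966652493066240000=2342787216398718566400000 | T(25,3)=96538966652493066240000+24·159539850276066860544000=3925495373278097719296000
i=26: T(26,1)=0+25·620448401733239439360000=15511210043330985984000000 | T(26,2)=620448401733239439360000+25·2342787216398718566400000=59190128811701203599360000 | T(26,3)=2342787216398718566400000+25·3925495373278097719296000=100480171548351161548800000
i=27: T(27,1)=0+26·15511210043330985984000000=403291461126605635584000000 | T(27,2)=15511210043330985984000000+26·59190128811701203599360000=1554454559147562279567360000 | T(27,3)=59190128811701203599360000+26·100480171548351161548800000=2671674589068831403868160000
i=28: T(28,1)=0+27·403291461126605635584000000=10888869450418352160768000000 | T(28,2)=403291461126605635584000000+27·1554454559147562279567360000=42373564558110787183902720000 | T(28,3)=1554454559147562279567360000+27·2671674589068831403868160000=73689668464006010184007680000
Read c(28,1) = 10888869450418352160768000000, c(28,2) = 42373564558110787183902720000, c(28,3) = 73689668464006010184007680000.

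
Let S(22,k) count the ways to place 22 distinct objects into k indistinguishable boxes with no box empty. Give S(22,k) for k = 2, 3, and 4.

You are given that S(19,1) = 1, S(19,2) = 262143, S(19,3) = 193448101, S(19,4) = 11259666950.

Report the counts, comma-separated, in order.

2097151, 5228079450, 727778623825

r20: T_20,1=1×1+0=1; T_20,2=2×262143+1=524287; T_20,3=3×193448101+262143=580606446; T_20,4=4×11259666950+193448101=45232115901
r21: T_21,1=1×1+0=1; T_21,2=2×524287+1=1048575; T_21,3=3×580606446+524287=1742343625; T_21,4=4×45232115901+580606446=181509070050
r22: T_22,2=2×1048575+1=2097151; T_22,3=3×1742343625+1048575=5228079450; T_22,4=4×181509070050+1742343625=727778623825
Read S(22,2) = 2097151, S(22,3) = 5228079450, S(22,4) = 727778623825.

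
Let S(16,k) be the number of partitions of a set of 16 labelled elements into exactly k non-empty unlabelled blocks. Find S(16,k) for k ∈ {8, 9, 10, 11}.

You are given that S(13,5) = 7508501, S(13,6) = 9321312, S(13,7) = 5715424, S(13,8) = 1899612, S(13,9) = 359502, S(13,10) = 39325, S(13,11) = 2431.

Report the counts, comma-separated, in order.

[14] T[14,6]:6*9321312+7508501=63436373 · T[14,7]:7*5715424+9321312=49329280 · T[14,8]:8*1899612+5715424=20912320 · T[14,9]:9*359502+1899612=5135130 · T[14,10]:10*39325+359502=752752 · T[14,11]:11*2431+39325=66066
[15] T[15,7]:7*49329280+63436373=408741333 · T[15,8]:8*20912320+49329280=216627840 · T[15,9]:9*5135130+20912320=67128490 · T[15,10]:10*752752+5135130=12662650 · T[15,11]:11*66066+752752=1479478
[16] T[16,8]:8*216627840+408741333=2141764053 · T[16,9]:9*67128490+216627840=820784250 · T[16,10]:10*12662650+67128490=193754990 · T[16,11]:11*1479478+12662650=28936908
Read S(16,8) = 2141764053, S(16,9) = 820784250, S(16,10) = 193754990, S(16,11) = 28936908.

2141764053, 820784250, 193754990, 28936908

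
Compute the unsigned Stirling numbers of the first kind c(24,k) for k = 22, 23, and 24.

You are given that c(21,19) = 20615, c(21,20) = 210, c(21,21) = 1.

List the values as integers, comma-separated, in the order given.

row 22: T[22][20]=21·210+20615=25025  T[22][21]=21·1+210=231  T[22][22]=21·0+1=1
row 23: T[23][21]=22·231+25025=30107  T[23][22]=22·1+231=253  T[23][23]=22·0+1=1
row 24: T[24][22]=23·253+30107=35926  T[24][23]=23·1+253=276  T[24][24]=23·0+1=1
Read c(24,22) = 35926, c(24,23) = 276, c(24,24) = 1.

35926, 276, 1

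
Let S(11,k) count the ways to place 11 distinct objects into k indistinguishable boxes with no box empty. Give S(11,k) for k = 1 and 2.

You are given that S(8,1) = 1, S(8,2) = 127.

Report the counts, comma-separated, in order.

1, 1023

r9: T_9,1=1×1+0=1; T_9,2=2×127+1=255
r10: T_10,1=1×1+0=1; T_10,2=2×255+1=511
r11: T_11,1=1×1+0=1; T_11,2=2×511+1=1023
Read S(11,1) = 1, S(11,2) = 1023.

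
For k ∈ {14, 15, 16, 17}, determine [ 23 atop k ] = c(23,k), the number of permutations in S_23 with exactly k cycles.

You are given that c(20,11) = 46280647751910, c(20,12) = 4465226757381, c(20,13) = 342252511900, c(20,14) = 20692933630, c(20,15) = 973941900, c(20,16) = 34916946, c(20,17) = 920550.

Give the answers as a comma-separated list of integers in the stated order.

r21: T_21,12=20×4465226757381+46280647751910=135585182899530; T_21,13=20×342252511900+4465226757381=11310276995381; T_21,14=20×20692933630+342252511900=756111184500; T_21,15=20×973941900+20692933630=40171771630; T_21,16=20×34916946+973941900=1672280820; T_21,17=20×920550+34916946=53327946
r22: T_22,13=21×11310276995381+135585182899530=373100999802531; T_22,14=21×756111184500+11310276995381=27188611869881; T_22,15=21×40171771630+756111184500=1599718388730; T_22,16=21×1672280820+40171771630=75289668850; T_22,17=21×53327946+1672280820=2792167686
r23: T_23,14=22×27188611869881+373100999802531=971250460939913; T_23,15=22×1599718388730+27188611869881=62382416421941; T_23,16=22×75289668850+1599718388730=3256091103430; T_23,17=22×2792167686+75289668850=136717357942
Read c(23,14) = 971250460939913, c(23,15) = 62382416421941, c(23,16) = 3256091103430, c(23,17) = 136717357942.

971250460939913, 62382416421941, 3256091103430, 136717357942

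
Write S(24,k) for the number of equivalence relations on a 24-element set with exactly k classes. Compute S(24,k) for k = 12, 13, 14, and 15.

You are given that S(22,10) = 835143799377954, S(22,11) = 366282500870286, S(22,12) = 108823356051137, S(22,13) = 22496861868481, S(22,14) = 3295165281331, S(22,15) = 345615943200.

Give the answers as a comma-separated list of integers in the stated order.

24930204590758260, 6888836057922000, 1362091021641000, 195820242247080

@23  (23,11):366282500870286·11+835143799377954→4864251308951100, (23,12):108823356051137·12+366282500870286→1672162773483930, (23,13):22496861868481·13+108823356051137→401282560341390, (23,14):3295165281331·14+22496861868481→68629175807115, (23,15):345615943200·15+3295165281331→8479404429331
@24  (24,12):1672162773483930·12+4864251308951100→24930204590758260, (24,13):401282560341390·13+1672162773483930→6888836057922000, (24,14):68629175807115·14+401282560341390→1362091021641000, (24,15):8479404429331·15+68629175807115→195820242247080
Read S(24,12) = 24930204590758260, S(24,13) = 6888836057922000, S(24,14) = 1362091021641000, S(24,15) = 195820242247080.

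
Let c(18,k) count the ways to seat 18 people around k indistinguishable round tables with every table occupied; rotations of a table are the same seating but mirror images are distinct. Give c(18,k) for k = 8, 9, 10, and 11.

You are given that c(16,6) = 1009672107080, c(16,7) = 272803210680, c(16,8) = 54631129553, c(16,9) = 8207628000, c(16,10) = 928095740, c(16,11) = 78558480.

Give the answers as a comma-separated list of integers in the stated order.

@17  (17,7):272803210680·16+1009672107080→5374523477960, (17,8):54631129553·16+272803210680→1146901283528, (17,9):8207628000·16+54631129553→185953177553, (17,10):928095740·16+8207628000→23057159840, (17,11):78558480·16+928095740→2185031420
@18  (18,8):1146901283528·17+5374523477960→24871845297936, (18,9):185953177553·17+1146901283528→4308105301929, (18,10):23057159840·17+185953177553→577924894833, (18,11):2185031420·17+23057159840→60202693980
Read c(18,8) = 24871845297936, c(18,9) = 4308105301929, c(18,10) = 577924894833, c(18,11) = 60202693980.

24871845297936, 4308105301929, 577924894833, 60202693980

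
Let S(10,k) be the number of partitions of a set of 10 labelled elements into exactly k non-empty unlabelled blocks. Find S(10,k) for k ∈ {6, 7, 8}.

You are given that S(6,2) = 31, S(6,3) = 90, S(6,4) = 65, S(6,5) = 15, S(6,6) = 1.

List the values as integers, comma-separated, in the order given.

r7: T_7,3=3×90+31=301; T_7,4=4×65+90=350; T_7,5=5×15+65=140; T_7,6=6×1+15=21; T_7,7=7×0+1=1
r8: T_8,4=4×350+301=1701; T_8,5=5×140+350=1050; T_8,6=6×21+140=266; T_8,7=7×1+21=28; T_8,8=8×0+1=1
r9: T_9,5=5×1050+1701=6951; T_9,6=6×266+1050=2646; T_9,7=7×28+266=462; T_9,8=8×1+28=36
r10: T_10,6=6×2646+6951=22827; T_10,7=7×462+2646=5880; T_10,8=8×36+462=750
Read S(10,6) = 22827, S(10,7) = 5880, S(10,8) = 750.

22827, 5880, 750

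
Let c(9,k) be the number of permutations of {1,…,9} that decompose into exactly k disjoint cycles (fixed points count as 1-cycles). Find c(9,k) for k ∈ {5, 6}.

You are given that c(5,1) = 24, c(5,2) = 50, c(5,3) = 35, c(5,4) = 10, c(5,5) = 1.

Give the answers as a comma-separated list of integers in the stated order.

22449, 4536

row 6: T[6][2]=5·50+24=274  T[6][3]=5·35+50=225  T[6][4]=5·10+35=85  T[6][5]=5·1+10=15  T[6][6]=5·0+1=1
row 7: T[7][3]=6·225+274=1624  T[7][4]=6·85+225=735  T[7][5]=6·15+85=175  T[7][6]=6·1+15=21
row 8: T[8][4]=7·735+1624=6769  T[8][5]=7·175+735=1960  T[8][6]=7·21+175=322
row 9: T[9][5]=8·1960+6769=22449  T[9][6]=8·322+1960=4536
Read c(9,5) = 22449, c(9,6) = 4536.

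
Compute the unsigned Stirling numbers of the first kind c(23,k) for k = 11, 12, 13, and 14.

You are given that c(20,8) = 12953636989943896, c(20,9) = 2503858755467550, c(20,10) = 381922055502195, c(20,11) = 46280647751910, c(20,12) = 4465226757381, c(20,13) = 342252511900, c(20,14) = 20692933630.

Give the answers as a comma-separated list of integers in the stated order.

row 21: T[21][9]=20·2503858755467550+12953636989943896=63030812099294896  T[21][10]=20·381922055502195+2503858755467550=10142299865511450  T[21][11]=20·46280647751910+381922055502195=1307535010540395  T[21][12]=20·4465226757381+46280647751910=135585182899530  T[21][13]=20·342252511900+4465226757381=11310276995381  T[21][14]=20·20692933630+342252511900=756111184500
row 22: T[22][10]=21·10142299865511450+63030812099294896=276019109275035346  T[22][11]=21·1307535010540395+10142299865511450=37600535086859745  T[22][12]=21·135585182899530+1307535010540395=4154823851430525  T[22][13]=21·11310276995381+135585182899530=373100999802531  T[22][14]=21·756111184500+11310276995381=27188611869881
row 23: T[23][11]=22·37600535086859745+276019109275035346=1103230881185949736  T[23][12]=22·4154823851430525+37600535086859745=129006659818331295  T[23][13]=22·373100999802531+4154823851430525=12363045847086207  T[23][14]=22·27188611869881+373100999802531=971250460939913
Read c(23,11) = 1103230881185949736, c(23,12) = 129006659818331295, c(23,13) = 12363045847086207, c(23,14) = 971250460939913.

1103230881185949736, 129006659818331295, 12363045847086207, 971250460939913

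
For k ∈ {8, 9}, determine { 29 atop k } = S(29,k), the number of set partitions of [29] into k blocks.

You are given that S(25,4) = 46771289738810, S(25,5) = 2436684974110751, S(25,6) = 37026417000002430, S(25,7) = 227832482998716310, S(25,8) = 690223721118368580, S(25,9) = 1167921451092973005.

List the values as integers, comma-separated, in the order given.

3224318613979279184316, 9452962848327254398506

r26: T_26,5=5×2436684974110751+46771289738810=12230196160292565; T_26,6=6×37026417000002430+2436684974110751=224595186974125331; T_26,7=7×227832482998716310+37026417000002430=1631853797991016600; T_26,8=8×690223721118368580+227832482998716310=5749622251945664950; T_26,9=9×1167921451092973005+690223721118368580=11201516780955125625
r27: T_27,6=6×224595186974125331+12230196160292565=1359801318005044551; T_27,7=7×1631853797991016600+224595186974125331=11647571772911241531; T_27,8=8×5749622251945664950+1631853797991016600=47628831813556336200; T_27,9=9×11201516780955125625+5749622251945664950=106563273280541795575
r28: T_28,7=7×11647571772911241531+1359801318005044551=82892803728383735268; T_28,8=8×47628831813556336200+11647571772911241531=392678226281361931131; T_28,9=9×106563273280541795575+47628831813556336200=1006698291338432496375
r29: T_29,8=8×392678226281361931131+82892803728383735268=3224318613979279184316; T_29,9=9×1006698291338432496375+392678226281361931131=9452962848327254398506
Read S(29,8) = 3224318613979279184316, S(29,9) = 9452962848327254398506.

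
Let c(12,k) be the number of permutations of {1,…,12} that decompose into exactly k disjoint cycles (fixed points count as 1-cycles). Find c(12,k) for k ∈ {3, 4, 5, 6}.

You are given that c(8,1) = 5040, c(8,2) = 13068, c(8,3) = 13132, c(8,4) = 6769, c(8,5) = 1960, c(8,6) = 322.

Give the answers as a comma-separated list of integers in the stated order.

150917976, 105258076, 45995730, 13339535

[9] T[9,1]:8*5040+0=40320 · T[9,2]:8*13068+5040=109584 · T[9,3]:8*13132+13068=118124 · T[9,4]:8*6769+13132=67284 · T[9,5]:8*1960+6769=22449 · T[9,6]:8*322+1960=4536
[10] T[10,1]:9*40320+0=362880 · T[10,2]:9*109584+40320=1026576 · T[10,3]:9*118124+109584=1172700 · T[10,4]:9*67284+118124=723680 · T[10,5]:9*22449+67284=269325 · T[10,6]:9*4536+22449=63273
[11] T[11,2]:10*1026576+362880=10628640 · T[11,3]:10*1172700+1026576=12753576 · T[11,4]:10*723680+1172700=8409500 · T[11,5]:10*269325+723680=3416930 · T[11,6]:10*63273+269325=902055
[12] T[12,3]:11*12753576+10628640=150917976 · T[12,4]:11*8409500+12753576=105258076 · T[12,5]:11*3416930+8409500=45995730 · T[12,6]:11*902055+3416930=13339535
Read c(12,3) = 150917976, c(12,4) = 105258076, c(12,5) = 45995730, c(12,6) = 13339535.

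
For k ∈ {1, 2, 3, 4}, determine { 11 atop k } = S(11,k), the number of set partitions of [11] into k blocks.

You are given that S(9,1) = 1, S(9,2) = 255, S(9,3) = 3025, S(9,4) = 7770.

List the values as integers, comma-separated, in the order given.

i=10: T(10,1)=0+1·1=1 | T(10,2)=1+2·255=511 | T(10,3)=255+3·3025=9330 | T(10,4)=3025+4·7770=34105
i=11: T(11,1)=0+1·1=1 | T(11,2)=1+2·511=1023 | T(11,3)=511+3·9330=28501 | T(11,4)=9330+4·34105=145750
Read S(11,1) = 1, S(11,2) = 1023, S(11,3) = 28501, S(11,4) = 145750.

1, 1023, 28501, 145750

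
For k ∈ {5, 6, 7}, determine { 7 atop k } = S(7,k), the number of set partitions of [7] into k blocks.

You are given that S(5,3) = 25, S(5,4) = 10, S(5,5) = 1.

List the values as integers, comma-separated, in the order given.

@6  (6,4):10·4+25→65, (6,5):1·5+10→15, (6,6):0·6+1→1
@7  (7,5):15·5+65→140, (7,6):1·6+15→21, (7,7):0·7+1→1
Read S(7,5) = 140, S(7,6) = 21, S(7,7) = 1.

140, 21, 1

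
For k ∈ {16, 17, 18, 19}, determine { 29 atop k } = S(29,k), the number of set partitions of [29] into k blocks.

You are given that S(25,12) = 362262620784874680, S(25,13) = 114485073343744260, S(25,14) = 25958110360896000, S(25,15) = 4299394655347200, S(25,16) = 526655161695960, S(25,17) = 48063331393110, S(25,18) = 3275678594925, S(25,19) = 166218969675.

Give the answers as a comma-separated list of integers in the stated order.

row 26: T[26][13]=13·114485073343744260+362262620784874680=1850568574253550060  T[26][14]=14·25958110360896000+114485073343744260=477898618396288260  T[26][15]=15·4299394655347200+25958110360896000=90449030191104000  T[26][16]=16·526655161695960+4299394655347200=12725877242482560  T[26][17]=17·48063331393110+526655161695960=1343731795378830  T[26][18]=18·3275678594925+48063331393110=107025546101760  T[26][19]=19·166218969675+3275678594925=6433839018750
row 27: T[27][14]=14·477898618396288260+1850568574253550060=8541149231801585700  T[27][15]=15·90449030191104000+477898618396288260=1834634071262848260  T[27][16]=16·12725877242482560+90449030191104000=294063066070824960  T[27][17]=17·1343731795378830+12725877242482560=35569317763922670  T[27][18]=18·107025546101760+1343731795378830=3270191625210510  T[27][19]=19·6433839018750+107025546101760=229268487458010
row 28: T[28][15]=15·1834634071262848260+8541149231801585700=36060660300744309600  T[28][16]=16·294063066070824960+1834634071262848260=6539643128396047620  T[28][17]=17·35569317763922670+294063066070824960=898741468057510350  T[28][18]=18·3270191625210510+35569317763922670=94432767017711850  T[28][19]=19·229268487458010+3270191625210510=7626292886912700
row 29: T[29][16]=16·6539643128396047620+36060660300744309600=140694950355081071520  T[29][17]=17·898741468057510350+6539643128396047620=21818248085373723570  T[29][18]=18·94432767017711850+898741468057510350=2598531274376323650  T[29][19]=19·7626292886912700+94432767017711850=239332331869053150
Read S(29,16) = 140694950355081071520, S(29,17) = 21818248085373723570, S(29,18) = 2598531274376323650, S(29,19) = 239332331869053150.

140694950355081071520, 21818248085373723570, 2598531274376323650, 239332331869053150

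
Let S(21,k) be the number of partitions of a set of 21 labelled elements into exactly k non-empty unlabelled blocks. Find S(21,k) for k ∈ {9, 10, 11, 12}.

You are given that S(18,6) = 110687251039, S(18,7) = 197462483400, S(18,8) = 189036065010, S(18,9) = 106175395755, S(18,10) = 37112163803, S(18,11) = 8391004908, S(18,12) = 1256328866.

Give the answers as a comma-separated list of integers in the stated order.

123272476465204, 71187132291275, 26826851689001, 6833042030178

row 19: T[19][7]=7·197462483400+110687251039=1492924634839  T[19][8]=8·189036065010+197462483400=1709751003480  T[19][9]=9·106175395755+189036065010=1144614626805  T[19][10]=10·37112163803+106175395755=477297033785  T[19][11]=11·8391004908+37112163803=129413217791  T[19][12]=12·1256328866+8391004908=23466951300
row 20: T[20][8]=8·1709751003480+1492924634839=15170932662679  T[20][9]=9·1144614626805+1709751003480=12011282644725  T[20][10]=10·477297033785+1144614626805=5917584964655  T[20][11]=11·129413217791+477297033785=1900842429486  T[20][12]=12·23466951300+129413217791=411016633391
row 21: T[21][9]=9·12011282644725+15170932662679=123272476465204  T[21][10]=10·5917584964655+12011282644725=71187132291275  T[21][11]=11·1900842429486+5917584964655=26826851689001  T[21][12]=12·411016633391+1900842429486=6833042030178
Read S(21,9) = 123272476465204, S(21,10) = 71187132291275, S(21,11) = 26826851689001, S(21,12) = 6833042030178.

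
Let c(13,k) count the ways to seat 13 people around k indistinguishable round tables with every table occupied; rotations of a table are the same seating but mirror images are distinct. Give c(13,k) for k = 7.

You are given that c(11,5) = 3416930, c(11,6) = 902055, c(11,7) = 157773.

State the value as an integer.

row 12: T[12][6]=11·902055+3416930=13339535  T[12][7]=11·157773+902055=2637558
row 13: T[13][7]=12·2637558+13339535=44990231
Read c(13,7) = 44990231.

44990231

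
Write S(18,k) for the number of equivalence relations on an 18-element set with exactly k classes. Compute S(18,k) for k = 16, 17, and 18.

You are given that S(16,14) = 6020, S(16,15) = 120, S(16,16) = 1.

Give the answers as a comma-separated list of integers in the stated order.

9996, 153, 1

@17  (17,15):120·15+6020→7820, (17,16):1·16+120→136, (17,17):0·17+1→1
@18  (18,16):136·16+7820→9996, (18,17):1·17+136→153, (18,18):0·18+1→1
Read S(18,16) = 9996, S(18,17) = 153, S(18,18) = 1.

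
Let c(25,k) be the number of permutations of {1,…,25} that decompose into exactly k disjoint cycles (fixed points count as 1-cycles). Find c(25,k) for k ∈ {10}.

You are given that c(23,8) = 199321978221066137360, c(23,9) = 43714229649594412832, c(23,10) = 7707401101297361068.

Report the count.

6508376179668146850000

[24] T[24,9]:23*43714229649594412832+199321978221066137360=1204749260161737632496 · T[24,10]:23*7707401101297361068+43714229649594412832=220984454979433717396
[25] T[25,10]:24*220984454979433717396+1204749260161737632496=6508376179668146850000
Read c(25,10) = 6508376179668146850000.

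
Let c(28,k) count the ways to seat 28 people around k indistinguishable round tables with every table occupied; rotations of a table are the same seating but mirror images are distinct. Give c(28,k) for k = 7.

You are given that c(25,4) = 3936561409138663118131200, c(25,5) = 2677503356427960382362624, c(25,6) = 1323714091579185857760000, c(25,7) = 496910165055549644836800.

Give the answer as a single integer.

11616723683566425573507775872

i=26: T(26,5)=3936561409138663118131200+25·2677503356427960382362624=70874145319837672677196800 | T(26,6)=2677503356427960382362624+25·1323714091579185857760000=35770355645907606826362624 | T(26,7)=1323714091579185857760000+25·496910165055549644836800=13746468217967926978680000
i=27: T(27,6)=70874145319837672677196800+26·35770355645907606826362624=1000903392113435450162625024 | T(27,7)=35770355645907606826362624+26·13746468217967926978680000=393178529313073708272042624
i=28: T(28,7)=1000903392113435450162625024+27·393178529313073708272042624=11616723683566425573507775872
Read c(28,7) = 11616723683566425573507775872.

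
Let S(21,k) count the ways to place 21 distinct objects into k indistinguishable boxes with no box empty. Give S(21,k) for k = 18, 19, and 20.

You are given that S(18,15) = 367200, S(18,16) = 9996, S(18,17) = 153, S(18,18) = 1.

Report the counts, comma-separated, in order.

1023435, 19285, 210

i=19: T(19,16)=367200+16·9996=527136 | T(19,17)=9996+17·153=12597 | T(19,18)=153+18·1=171 | T(19,19)=1+19·0=1
i=20: T(20,17)=527136+17·12597=741285 | T(20,18)=12597+18·171=15675 | T(20,19)=171+19·1=190 | T(20,20)=1+20·0=1
i=21: T(21,18)=741285+18·15675=1023435 | T(21,19)=15675+19·190=19285 | T(21,20)=190+20·1=210
Read S(21,18) = 1023435, S(21,19) = 19285, S(21,20) = 210.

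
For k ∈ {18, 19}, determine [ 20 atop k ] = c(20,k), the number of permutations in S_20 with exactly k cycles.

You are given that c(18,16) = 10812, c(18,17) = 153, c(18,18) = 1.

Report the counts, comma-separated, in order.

16815, 190

i=19: T(19,17)=10812+18·153=13566 | T(19,18)=153+18·1=171 | T(19,19)=1+18·0=1
i=20: T(20,18)=13566+19·171=16815 | T(20,19)=171+19·1=190
Read c(20,18) = 16815, c(20,19) = 190.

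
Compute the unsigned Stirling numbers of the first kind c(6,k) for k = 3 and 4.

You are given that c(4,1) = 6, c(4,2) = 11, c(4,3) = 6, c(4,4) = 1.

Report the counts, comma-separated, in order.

r5: T_5,2=4×11+6=50; T_5,3=4×6+11=35; T_5,4=4×1+6=10
r6: T_6,3=5×35+50=225; T_6,4=5×10+35=85
Read c(6,3) = 225, c(6,4) = 85.

225, 85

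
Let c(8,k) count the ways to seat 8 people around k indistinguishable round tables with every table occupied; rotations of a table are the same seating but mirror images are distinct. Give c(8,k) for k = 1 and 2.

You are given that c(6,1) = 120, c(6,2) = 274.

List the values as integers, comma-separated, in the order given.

row 7: T[7][1]=6·120+0=720  T[7][2]=6·274+120=1764
row 8: T[8][1]=7·720+0=5040  T[8][2]=7·1764+720=13068
Read c(8,1) = 5040, c(8,2) = 13068.

5040, 13068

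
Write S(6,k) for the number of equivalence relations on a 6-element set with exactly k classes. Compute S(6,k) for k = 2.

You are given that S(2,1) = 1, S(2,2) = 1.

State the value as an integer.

31

r3: T_3,1=1×1+0=1; T_3,2=2×1+1=3
r4: T_4,1=1×1+0=1; T_4,2=2×3+1=7
r5: T_5,1=1×1+0=1; T_5,2=2×7+1=15
r6: T_6,2=2×15+1=31
Read S(6,2) = 31.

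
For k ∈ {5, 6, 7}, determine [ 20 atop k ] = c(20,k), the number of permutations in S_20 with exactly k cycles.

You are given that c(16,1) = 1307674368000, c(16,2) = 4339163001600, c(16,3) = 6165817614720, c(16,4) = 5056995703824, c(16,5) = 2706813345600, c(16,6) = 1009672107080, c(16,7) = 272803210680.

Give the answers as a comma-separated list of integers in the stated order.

371384787345228000, 161429736530118960, 52260903362512720

@17  (17,2):4339163001600·16+1307674368000→70734282393600, (17,3):6165817614720·16+4339163001600→102992244837120, (17,4):5056995703824·16+6165817614720→87077748875904, (17,5):2706813345600·16+5056995703824→48366009233424, (17,6):1009672107080·16+2706813345600→18861567058880, (17,7):272803210680·16+1009672107080→5374523477960
@18  (18,3):102992244837120·17+70734282393600→1821602444624640, (18,4):87077748875904·17+102992244837120→1583313975727488, (18,5):48366009233424·17+87077748875904→909299905844112, (18,6):18861567058880·17+48366009233424→369012649234384, (18,7):5374523477960·17+18861567058880→110228466184200
@19  (19,4):1583313975727488·18+1821602444624640→30321254007719424, (19,5):909299905844112·18+1583313975727488→17950712280921504, (19,6):369012649234384·18+909299905844112→7551527592063024, (19,7):110228466184200·18+369012649234384→2353125040549984
@20  (20,5):17950712280921504·19+30321254007719424→371384787345228000, (20,6):7551527592063024·19+17950712280921504→161429736530118960, (20,7):2353125040549984·19+7551527592063024→52260903362512720
Read c(20,5) = 371384787345228000, c(20,6) = 161429736530118960, c(20,7) = 52260903362512720.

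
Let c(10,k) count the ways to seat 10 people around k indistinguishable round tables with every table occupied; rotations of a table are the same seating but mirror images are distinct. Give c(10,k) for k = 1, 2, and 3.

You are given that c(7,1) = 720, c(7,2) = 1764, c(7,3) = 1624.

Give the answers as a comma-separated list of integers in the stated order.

362880, 1026576, 1172700

@8  (8,1):720·7+0→5040, (8,2):1764·7+720→13068, (8,3):1624·7+1764→13132
@9  (9,1):5040·8+0→40320, (9,2):13068·8+5040→109584, (9,3):13132·8+13068→118124
@10  (10,1):40320·9+0→362880, (10,2):109584·9+40320→1026576, (10,3):118124·9+109584→1172700
Read c(10,1) = 362880, c(10,2) = 1026576, c(10,3) = 1172700.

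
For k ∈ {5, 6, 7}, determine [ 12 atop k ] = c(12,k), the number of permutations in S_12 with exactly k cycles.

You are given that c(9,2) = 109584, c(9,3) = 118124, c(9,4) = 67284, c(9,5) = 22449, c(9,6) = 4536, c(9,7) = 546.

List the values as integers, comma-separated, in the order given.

i=10: T(10,3)=109584+9·118124=1172700 | T(10,4)=118124+9·67284=723680 | T(10,5)=67284+9·22449=269325 | T(10,6)=22449+9·4536=63273 | T(10,7)=4536+9·546=9450
i=11: T(11,4)=1172700+10·723680=8409500 | T(11,5)=723680+10·269325=3416930 | T(11,6)=269325+10·63273=902055 | T(11,7)=63273+10·9450=157773
i=12: T(12,5)=8409500+11·3416930=45995730 | T(12,6)=3416930+11·902055=13339535 | T(12,7)=902055+11·157773=2637558
Read c(12,5) = 45995730, c(12,6) = 13339535, c(12,7) = 2637558.

45995730, 13339535, 2637558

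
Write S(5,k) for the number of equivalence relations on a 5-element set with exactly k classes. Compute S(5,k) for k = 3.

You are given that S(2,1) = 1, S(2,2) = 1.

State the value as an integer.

25

r3: T_3,1=1×1+0=1; T_3,2=2×1+1=3; T_3,3=3×0+1=1
r4: T_4,2=2×3+1=7; T_4,3=3×1+3=6
r5: T_5,3=3×6+7=25
Read S(5,3) = 25.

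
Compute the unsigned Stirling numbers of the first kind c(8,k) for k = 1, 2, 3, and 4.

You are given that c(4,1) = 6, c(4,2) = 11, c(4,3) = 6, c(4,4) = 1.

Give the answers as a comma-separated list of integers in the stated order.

5040, 13068, 13132, 6769

@5  (5,1):6·4+0→24, (5,2):11·4+6→50, (5,3):6·4+11→35, (5,4):1·4+6→10
@6  (6,1):24·5+0→120, (6,2):50·5+24→274, (6,3):35·5+50→225, (6,4):10·5+35→85
@7  (7,1):120·6+0→720, (7,2):274·6+120→1764, (7,3):225·6+274→1624, (7,4):85·6+225→735
@8  (8,1):720·7+0→5040, (8,2):1764·7+720→13068, (8,3):1624·7+1764→13132, (8,4):735·7+1624→6769
Read c(8,1) = 5040, c(8,2) = 13068, c(8,3) = 13132, c(8,4) = 6769.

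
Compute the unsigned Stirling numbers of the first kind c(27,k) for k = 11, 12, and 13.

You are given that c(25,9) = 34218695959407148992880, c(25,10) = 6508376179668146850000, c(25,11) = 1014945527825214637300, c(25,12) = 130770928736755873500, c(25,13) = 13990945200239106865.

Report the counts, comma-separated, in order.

r26: T_26,10=25×6508376179668146850000+34218695959407148992880=196928100451110820242880; T_26,11=25×1014945527825214637300+6508376179668146850000=31882014375298512782500; T_26,12=25×130770928736755873500+1014945527825214637300=4284218746244111474800; T_26,13=25×13990945200239106865+130770928736755873500=480544558742733545125
r27: T_27,11=26×31882014375298512782500+196928100451110820242880=1025860474208872152587880; T_27,12=26×4284218746244111474800+31882014375298512782500=143271701777645411127300; T_27,13=26×480544558742733545125+4284218746244111474800=16778377273555183648050
Read c(27,11) = 1025860474208872152587880, c(27,12) = 143271701777645411127300, c(27,13) = 16778377273555183648050.

1025860474208872152587880, 143271701777645411127300, 16778377273555183648050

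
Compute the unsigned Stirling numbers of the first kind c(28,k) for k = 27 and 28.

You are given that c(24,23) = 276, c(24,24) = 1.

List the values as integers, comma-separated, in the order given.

378, 1

r25: T_25,24=24×1+276=300; T_25,25=24×0+1=1
r26: T_26,25=25×1+300=325; T_26,26=25×0+1=1
r27: T_27,26=26×1+325=351; T_27,27=26×0+1=1
r28: T_28,27=27×1+351=378; T_28,28=27×0+1=1
Read c(28,27) = 378, c(28,28) = 1.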